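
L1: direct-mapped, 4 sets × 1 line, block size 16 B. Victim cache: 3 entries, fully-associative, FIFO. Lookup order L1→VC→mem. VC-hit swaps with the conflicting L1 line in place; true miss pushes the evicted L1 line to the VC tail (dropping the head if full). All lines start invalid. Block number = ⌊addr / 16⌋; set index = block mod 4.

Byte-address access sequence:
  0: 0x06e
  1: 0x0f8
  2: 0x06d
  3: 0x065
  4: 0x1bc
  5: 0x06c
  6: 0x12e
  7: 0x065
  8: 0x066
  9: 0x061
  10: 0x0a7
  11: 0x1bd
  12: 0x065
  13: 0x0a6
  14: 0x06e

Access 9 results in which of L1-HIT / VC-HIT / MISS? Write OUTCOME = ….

OUTCOME = L1-HIT

0: 0x6e (blk 6, set 2) → MISS  vc=[]
1: 0xf8 (blk 15, set 3) → MISS  vc=[]
2: 0x6d (blk 6, set 2) → L1-HIT  vc=[]
3: 0x65 (blk 6, set 2) → L1-HIT  vc=[]
4: 0x1bc (blk 27, set 3) → MISS  vc=[15]
5: 0x6c (blk 6, set 2) → L1-HIT  vc=[15]
6: 0x12e (blk 18, set 2) → MISS  vc=[15, 6]
7: 0x65 (blk 6, set 2) → VC-HIT  vc=[15, 18]
8: 0x66 (blk 6, set 2) → L1-HIT  vc=[15, 18]
9: 0x61 (blk 6, set 2) → L1-HIT  vc=[15, 18]
10: 0xa7 (blk 10, set 2) → MISS  vc=[15, 18, 6]
11: 0x1bd (blk 27, set 3) → L1-HIT  vc=[15, 18, 6]
12: 0x65 (blk 6, set 2) → VC-HIT  vc=[15, 18, 10]
13: 0xa6 (blk 10, set 2) → VC-HIT  vc=[15, 18, 6]
14: 0x6e (blk 6, set 2) → VC-HIT  vc=[15, 18, 10]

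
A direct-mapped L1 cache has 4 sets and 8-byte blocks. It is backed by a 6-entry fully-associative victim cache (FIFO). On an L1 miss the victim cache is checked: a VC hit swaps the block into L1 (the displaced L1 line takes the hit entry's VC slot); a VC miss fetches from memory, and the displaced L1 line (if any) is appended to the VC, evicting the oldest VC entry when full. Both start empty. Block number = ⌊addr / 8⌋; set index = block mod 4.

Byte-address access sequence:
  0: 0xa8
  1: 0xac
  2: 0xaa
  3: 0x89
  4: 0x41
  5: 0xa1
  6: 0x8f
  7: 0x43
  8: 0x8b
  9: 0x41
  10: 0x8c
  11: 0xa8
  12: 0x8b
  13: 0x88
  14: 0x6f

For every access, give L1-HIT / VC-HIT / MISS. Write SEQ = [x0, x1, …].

0: 0xa8 (blk 21, set 1) → MISS  vc=[]
1: 0xac (blk 21, set 1) → L1-HIT  vc=[]
2: 0xaa (blk 21, set 1) → L1-HIT  vc=[]
3: 0x89 (blk 17, set 1) → MISS  vc=[21]
4: 0x41 (blk 8, set 0) → MISS  vc=[21]
5: 0xa1 (blk 20, set 0) → MISS  vc=[21, 8]
6: 0x8f (blk 17, set 1) → L1-HIT  vc=[21, 8]
7: 0x43 (blk 8, set 0) → VC-HIT  vc=[21, 20]
8: 0x8b (blk 17, set 1) → L1-HIT  vc=[21, 20]
9: 0x41 (blk 8, set 0) → L1-HIT  vc=[21, 20]
10: 0x8c (blk 17, set 1) → L1-HIT  vc=[21, 20]
11: 0xa8 (blk 21, set 1) → VC-HIT  vc=[17, 20]
12: 0x8b (blk 17, set 1) → VC-HIT  vc=[21, 20]
13: 0x88 (blk 17, set 1) → L1-HIT  vc=[21, 20]
14: 0x6f (blk 13, set 1) → MISS  vc=[21, 20, 17]

SEQ = [MISS, L1-HIT, L1-HIT, MISS, MISS, MISS, L1-HIT, VC-HIT, L1-HIT, L1-HIT, L1-HIT, VC-HIT, VC-HIT, L1-HIT, MISS]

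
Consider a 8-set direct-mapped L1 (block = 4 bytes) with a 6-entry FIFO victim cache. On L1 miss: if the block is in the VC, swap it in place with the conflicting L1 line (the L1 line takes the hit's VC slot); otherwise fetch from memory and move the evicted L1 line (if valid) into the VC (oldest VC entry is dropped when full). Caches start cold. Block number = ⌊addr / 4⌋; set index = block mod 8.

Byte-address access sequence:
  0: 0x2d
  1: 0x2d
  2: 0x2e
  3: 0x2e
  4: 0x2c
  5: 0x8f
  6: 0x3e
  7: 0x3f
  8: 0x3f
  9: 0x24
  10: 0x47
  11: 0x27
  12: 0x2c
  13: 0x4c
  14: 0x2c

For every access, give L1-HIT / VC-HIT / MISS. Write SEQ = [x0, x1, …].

SEQ = [MISS, L1-HIT, L1-HIT, L1-HIT, L1-HIT, MISS, MISS, L1-HIT, L1-HIT, MISS, MISS, VC-HIT, VC-HIT, MISS, VC-HIT]

  [0] addr=0x2d blk=11 s=3: MISS | VC []
  [1] addr=0x2d blk=11 s=3: L1-HIT | VC []
  [2] addr=0x2e blk=11 s=3: L1-HIT | VC []
  [3] addr=0x2e blk=11 s=3: L1-HIT | VC []
  [4] addr=0x2c blk=11 s=3: L1-HIT | VC []
  [5] addr=0x8f blk=35 s=3: MISS | VC [11]
  [6] addr=0x3e blk=15 s=7: MISS | VC [11]
  [7] addr=0x3f blk=15 s=7: L1-HIT | VC [11]
  [8] addr=0x3f blk=15 s=7: L1-HIT | VC [11]
  [9] addr=0x24 blk=9 s=1: MISS | VC [11]
  [10] addr=0x47 blk=17 s=1: MISS | VC [11, 9]
  [11] addr=0x27 blk=9 s=1: VC-HIT | VC [11, 17]
  [12] addr=0x2c blk=11 s=3: VC-HIT | VC [35, 17]
  [13] addr=0x4c blk=19 s=3: MISS | VC [35, 17, 11]
  [14] addr=0x2c blk=11 s=3: VC-HIT | VC [35, 17, 19]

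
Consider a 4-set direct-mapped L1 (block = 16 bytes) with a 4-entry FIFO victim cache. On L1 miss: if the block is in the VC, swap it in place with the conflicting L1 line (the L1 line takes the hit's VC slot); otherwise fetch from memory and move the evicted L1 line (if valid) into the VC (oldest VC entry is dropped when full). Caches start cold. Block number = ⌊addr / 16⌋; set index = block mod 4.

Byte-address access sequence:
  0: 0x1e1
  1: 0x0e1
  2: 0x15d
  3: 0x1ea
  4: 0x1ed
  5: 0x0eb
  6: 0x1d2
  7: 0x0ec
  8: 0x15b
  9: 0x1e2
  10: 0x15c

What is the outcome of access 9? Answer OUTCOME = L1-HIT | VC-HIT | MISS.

0: 0x1e1 (blk 30, set 2) → MISS  vc=[]
1: 0xe1 (blk 14, set 2) → MISS  vc=[30]
2: 0x15d (blk 21, set 1) → MISS  vc=[30]
3: 0x1ea (blk 30, set 2) → VC-HIT  vc=[14]
4: 0x1ed (blk 30, set 2) → L1-HIT  vc=[14]
5: 0xeb (blk 14, set 2) → VC-HIT  vc=[30]
6: 0x1d2 (blk 29, set 1) → MISS  vc=[30, 21]
7: 0xec (blk 14, set 2) → L1-HIT  vc=[30, 21]
8: 0x15b (blk 21, set 1) → VC-HIT  vc=[30, 29]
9: 0x1e2 (blk 30, set 2) → VC-HIT  vc=[14, 29]
10: 0x15c (blk 21, set 1) → L1-HIT  vc=[14, 29]

OUTCOME = VC-HIT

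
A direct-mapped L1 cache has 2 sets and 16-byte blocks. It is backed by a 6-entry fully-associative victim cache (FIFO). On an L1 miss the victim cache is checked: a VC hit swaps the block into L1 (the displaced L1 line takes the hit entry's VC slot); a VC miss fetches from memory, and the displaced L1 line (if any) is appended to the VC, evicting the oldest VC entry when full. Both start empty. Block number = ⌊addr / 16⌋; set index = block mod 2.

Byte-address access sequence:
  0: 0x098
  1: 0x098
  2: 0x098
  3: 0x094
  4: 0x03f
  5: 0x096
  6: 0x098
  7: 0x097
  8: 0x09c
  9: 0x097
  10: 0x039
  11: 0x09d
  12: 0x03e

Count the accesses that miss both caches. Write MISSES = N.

  [0] addr=0x98 blk=9 s=1: MISS | VC []
  [1] addr=0x98 blk=9 s=1: L1-HIT | VC []
  [2] addr=0x98 blk=9 s=1: L1-HIT | VC []
  [3] addr=0x94 blk=9 s=1: L1-HIT | VC []
  [4] addr=0x3f blk=3 s=1: MISS | VC [9]
  [5] addr=0x96 blk=9 s=1: VC-HIT | VC [3]
  [6] addr=0x98 blk=9 s=1: L1-HIT | VC [3]
  [7] addr=0x97 blk=9 s=1: L1-HIT | VC [3]
  [8] addr=0x9c blk=9 s=1: L1-HIT | VC [3]
  [9] addr=0x97 blk=9 s=1: L1-HIT | VC [3]
  [10] addr=0x39 blk=3 s=1: VC-HIT | VC [9]
  [11] addr=0x9d blk=9 s=1: VC-HIT | VC [3]
  [12] addr=0x3e blk=3 s=1: VC-HIT | VC [9]

MISSES = 2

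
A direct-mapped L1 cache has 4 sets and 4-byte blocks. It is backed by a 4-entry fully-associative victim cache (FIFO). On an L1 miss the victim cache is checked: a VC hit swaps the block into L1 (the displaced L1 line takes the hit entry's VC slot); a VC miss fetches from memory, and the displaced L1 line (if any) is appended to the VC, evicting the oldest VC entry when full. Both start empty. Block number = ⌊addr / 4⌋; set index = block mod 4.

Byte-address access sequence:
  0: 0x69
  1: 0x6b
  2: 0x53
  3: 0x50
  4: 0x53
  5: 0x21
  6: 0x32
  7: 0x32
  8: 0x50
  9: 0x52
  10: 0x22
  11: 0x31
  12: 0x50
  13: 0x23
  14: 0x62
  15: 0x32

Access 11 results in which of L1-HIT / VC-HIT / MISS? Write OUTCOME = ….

OUTCOME = VC-HIT

  [0] addr=0x69 blk=26 s=2: MISS | VC []
  [1] addr=0x6b blk=26 s=2: L1-HIT | VC []
  [2] addr=0x53 blk=20 s=0: MISS | VC []
  [3] addr=0x50 blk=20 s=0: L1-HIT | VC []
  [4] addr=0x53 blk=20 s=0: L1-HIT | VC []
  [5] addr=0x21 blk=8 s=0: MISS | VC [20]
  [6] addr=0x32 blk=12 s=0: MISS | VC [20, 8]
  [7] addr=0x32 blk=12 s=0: L1-HIT | VC [20, 8]
  [8] addr=0x50 blk=20 s=0: VC-HIT | VC [12, 8]
  [9] addr=0x52 blk=20 s=0: L1-HIT | VC [12, 8]
  [10] addr=0x22 blk=8 s=0: VC-HIT | VC [12, 20]
  [11] addr=0x31 blk=12 s=0: VC-HIT | VC [8, 20]
  [12] addr=0x50 blk=20 s=0: VC-HIT | VC [8, 12]
  [13] addr=0x23 blk=8 s=0: VC-HIT | VC [20, 12]
  [14] addr=0x62 blk=24 s=0: MISS | VC [20, 12, 8]
  [15] addr=0x32 blk=12 s=0: VC-HIT | VC [20, 24, 8]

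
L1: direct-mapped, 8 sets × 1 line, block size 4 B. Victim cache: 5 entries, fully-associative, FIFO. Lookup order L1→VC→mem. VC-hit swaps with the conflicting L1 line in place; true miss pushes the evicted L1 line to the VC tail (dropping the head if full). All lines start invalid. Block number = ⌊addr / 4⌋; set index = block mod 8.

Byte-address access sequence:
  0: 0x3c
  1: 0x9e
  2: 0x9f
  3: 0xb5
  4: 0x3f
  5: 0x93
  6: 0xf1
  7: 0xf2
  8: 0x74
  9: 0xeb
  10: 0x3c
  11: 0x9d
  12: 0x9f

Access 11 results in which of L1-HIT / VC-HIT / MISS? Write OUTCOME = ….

#0 0x3c→b15/s7 MISS; vc=[]
#1 0x9e→b39/s7 MISS; vc=[15]
#2 0x9f→b39/s7 L1-HIT; vc=[15]
#3 0xb5→b45/s5 MISS; vc=[15]
#4 0x3f→b15/s7 VC-HIT; vc=[39]
#5 0x93→b36/s4 MISS; vc=[39]
#6 0xf1→b60/s4 MISS; vc=[39,36]
#7 0xf2→b60/s4 L1-HIT; vc=[39,36]
#8 0x74→b29/s5 MISS; vc=[39,36,45]
#9 0xeb→b58/s2 MISS; vc=[39,36,45]
#10 0x3c→b15/s7 L1-HIT; vc=[39,36,45]
#11 0x9d→b39/s7 VC-HIT; vc=[15,36,45]
#12 0x9f→b39/s7 L1-HIT; vc=[15,36,45]

OUTCOME = VC-HIT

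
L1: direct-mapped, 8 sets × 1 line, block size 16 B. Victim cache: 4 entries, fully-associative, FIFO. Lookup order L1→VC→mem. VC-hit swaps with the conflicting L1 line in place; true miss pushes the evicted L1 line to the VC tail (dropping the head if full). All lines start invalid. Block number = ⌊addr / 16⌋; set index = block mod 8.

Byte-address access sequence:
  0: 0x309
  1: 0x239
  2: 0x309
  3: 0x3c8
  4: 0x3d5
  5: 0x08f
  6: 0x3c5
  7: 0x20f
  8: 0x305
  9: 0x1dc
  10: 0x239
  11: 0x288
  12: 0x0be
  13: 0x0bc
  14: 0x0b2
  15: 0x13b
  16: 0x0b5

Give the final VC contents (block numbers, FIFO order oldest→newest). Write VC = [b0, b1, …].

#0 0x309→b48/s0 MISS; vc=[]
#1 0x239→b35/s3 MISS; vc=[]
#2 0x309→b48/s0 L1-HIT; vc=[]
#3 0x3c8→b60/s4 MISS; vc=[]
#4 0x3d5→b61/s5 MISS; vc=[]
#5 0x8f→b8/s0 MISS; vc=[48]
#6 0x3c5→b60/s4 L1-HIT; vc=[48]
#7 0x20f→b32/s0 MISS; vc=[48,8]
#8 0x305→b48/s0 VC-HIT; vc=[32,8]
#9 0x1dc→b29/s5 MISS; vc=[32,8,61]
#10 0x239→b35/s3 L1-HIT; vc=[32,8,61]
#11 0x288→b40/s0 MISS; vc=[32,8,61,48]
#12 0xbe→b11/s3 MISS; vc=[8,61,48,35]
#13 0xbc→b11/s3 L1-HIT; vc=[8,61,48,35]
#14 0xb2→b11/s3 L1-HIT; vc=[8,61,48,35]
#15 0x13b→b19/s3 MISS; vc=[61,48,35,11]
#16 0xb5→b11/s3 VC-HIT; vc=[61,48,35,19]

VC = [61, 48, 35, 19]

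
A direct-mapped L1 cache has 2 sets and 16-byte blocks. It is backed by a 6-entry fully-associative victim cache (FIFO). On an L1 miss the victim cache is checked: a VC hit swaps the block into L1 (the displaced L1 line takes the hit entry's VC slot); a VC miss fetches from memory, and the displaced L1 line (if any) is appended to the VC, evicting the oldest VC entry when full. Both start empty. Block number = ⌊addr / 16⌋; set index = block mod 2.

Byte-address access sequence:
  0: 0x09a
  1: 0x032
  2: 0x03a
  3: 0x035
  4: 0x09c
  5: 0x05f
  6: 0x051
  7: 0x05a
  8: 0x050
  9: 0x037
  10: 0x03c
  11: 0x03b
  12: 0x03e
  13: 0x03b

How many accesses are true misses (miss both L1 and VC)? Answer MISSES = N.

#0 0x9a→b9/s1 MISS; vc=[]
#1 0x32→b3/s1 MISS; vc=[9]
#2 0x3a→b3/s1 L1-HIT; vc=[9]
#3 0x35→b3/s1 L1-HIT; vc=[9]
#4 0x9c→b9/s1 VC-HIT; vc=[3]
#5 0x5f→b5/s1 MISS; vc=[3,9]
#6 0x51→b5/s1 L1-HIT; vc=[3,9]
#7 0x5a→b5/s1 L1-HIT; vc=[3,9]
#8 0x50→b5/s1 L1-HIT; vc=[3,9]
#9 0x37→b3/s1 VC-HIT; vc=[5,9]
#10 0x3c→b3/s1 L1-HIT; vc=[5,9]
#11 0x3b→b3/s1 L1-HIT; vc=[5,9]
#12 0x3e→b3/s1 L1-HIT; vc=[5,9]
#13 0x3b→b3/s1 L1-HIT; vc=[5,9]

MISSES = 3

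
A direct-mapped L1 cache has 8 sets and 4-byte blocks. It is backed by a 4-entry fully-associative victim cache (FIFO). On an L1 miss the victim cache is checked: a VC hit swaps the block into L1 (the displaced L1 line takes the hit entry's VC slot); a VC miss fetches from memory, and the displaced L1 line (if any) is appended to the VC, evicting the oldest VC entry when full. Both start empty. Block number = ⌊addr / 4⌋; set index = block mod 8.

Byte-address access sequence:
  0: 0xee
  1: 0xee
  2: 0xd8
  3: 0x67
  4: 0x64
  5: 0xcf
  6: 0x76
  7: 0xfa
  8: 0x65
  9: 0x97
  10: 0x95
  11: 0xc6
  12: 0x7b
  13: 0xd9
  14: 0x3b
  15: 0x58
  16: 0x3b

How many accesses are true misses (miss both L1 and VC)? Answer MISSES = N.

  [0] addr=0xee blk=59 s=3: MISS | VC []
  [1] addr=0xee blk=59 s=3: L1-HIT | VC []
  [2] addr=0xd8 blk=54 s=6: MISS | VC []
  [3] addr=0x67 blk=25 s=1: MISS | VC []
  [4] addr=0x64 blk=25 s=1: L1-HIT | VC []
  [5] addr=0xcf blk=51 s=3: MISS | VC [59]
  [6] addr=0x76 blk=29 s=5: MISS | VC [59]
  [7] addr=0xfa blk=62 s=6: MISS | VC [59, 54]
  [8] addr=0x65 blk=25 s=1: L1-HIT | VC [59, 54]
  [9] addr=0x97 blk=37 s=5: MISS | VC [59, 54, 29]
  [10] addr=0x95 blk=37 s=5: L1-HIT | VC [59, 54, 29]
  [11] addr=0xc6 blk=49 s=1: MISS | VC [59, 54, 29, 25]
  [12] addr=0x7b blk=30 s=6: MISS | VC [54, 29, 25, 62]
  [13] addr=0xd9 blk=54 s=6: VC-HIT | VC [30, 29, 25, 62]
  [14] addr=0x3b blk=14 s=6: MISS | VC [29, 25, 62, 54]
  [15] addr=0x58 blk=22 s=6: MISS | VC [25, 62, 54, 14]
  [16] addr=0x3b blk=14 s=6: VC-HIT | VC [25, 62, 54, 22]

MISSES = 11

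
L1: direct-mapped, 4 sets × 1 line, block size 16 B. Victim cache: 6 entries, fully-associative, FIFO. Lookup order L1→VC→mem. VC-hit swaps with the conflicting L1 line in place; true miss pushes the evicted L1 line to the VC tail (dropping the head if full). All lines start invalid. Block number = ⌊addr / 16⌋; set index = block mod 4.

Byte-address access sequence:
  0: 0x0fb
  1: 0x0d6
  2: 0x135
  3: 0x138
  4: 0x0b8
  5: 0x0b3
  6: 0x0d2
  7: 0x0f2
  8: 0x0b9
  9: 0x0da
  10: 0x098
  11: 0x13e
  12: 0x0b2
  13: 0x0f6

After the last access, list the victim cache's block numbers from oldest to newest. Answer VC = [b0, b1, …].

  [0] addr=0xfb blk=15 s=3: MISS | VC []
  [1] addr=0xd6 blk=13 s=1: MISS | VC []
  [2] addr=0x135 blk=19 s=3: MISS | VC [15]
  [3] addr=0x138 blk=19 s=3: L1-HIT | VC [15]
  [4] addr=0xb8 blk=11 s=3: MISS | VC [15, 19]
  [5] addr=0xb3 blk=11 s=3: L1-HIT | VC [15, 19]
  [6] addr=0xd2 blk=13 s=1: L1-HIT | VC [15, 19]
  [7] addr=0xf2 blk=15 s=3: VC-HIT | VC [11, 19]
  [8] addr=0xb9 blk=11 s=3: VC-HIT | VC [15, 19]
  [9] addr=0xda blk=13 s=1: L1-HIT | VC [15, 19]
  [10] addr=0x98 blk=9 s=1: MISS | VC [15, 19, 13]
  [11] addr=0x13e blk=19 s=3: VC-HIT | VC [15, 11, 13]
  [12] addr=0xb2 blk=11 s=3: VC-HIT | VC [15, 19, 13]
  [13] addr=0xf6 blk=15 s=3: VC-HIT | VC [11, 19, 13]

VC = [11, 19, 13]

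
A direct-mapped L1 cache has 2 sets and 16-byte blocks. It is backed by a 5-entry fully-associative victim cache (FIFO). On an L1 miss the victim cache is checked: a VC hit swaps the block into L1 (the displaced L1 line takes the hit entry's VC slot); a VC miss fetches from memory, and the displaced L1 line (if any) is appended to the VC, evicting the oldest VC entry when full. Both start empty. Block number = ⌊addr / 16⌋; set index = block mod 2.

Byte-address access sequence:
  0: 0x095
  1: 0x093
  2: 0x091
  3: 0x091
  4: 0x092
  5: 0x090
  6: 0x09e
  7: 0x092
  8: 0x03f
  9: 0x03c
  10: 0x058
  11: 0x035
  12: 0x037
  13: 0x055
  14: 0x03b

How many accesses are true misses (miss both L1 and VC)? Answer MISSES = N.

0: 0x95 (blk 9, set 1) → MISS  vc=[]
1: 0x93 (blk 9, set 1) → L1-HIT  vc=[]
2: 0x91 (blk 9, set 1) → L1-HIT  vc=[]
3: 0x91 (blk 9, set 1) → L1-HIT  vc=[]
4: 0x92 (blk 9, set 1) → L1-HIT  vc=[]
5: 0x90 (blk 9, set 1) → L1-HIT  vc=[]
6: 0x9e (blk 9, set 1) → L1-HIT  vc=[]
7: 0x92 (blk 9, set 1) → L1-HIT  vc=[]
8: 0x3f (blk 3, set 1) → MISS  vc=[9]
9: 0x3c (blk 3, set 1) → L1-HIT  vc=[9]
10: 0x58 (blk 5, set 1) → MISS  vc=[9, 3]
11: 0x35 (blk 3, set 1) → VC-HIT  vc=[9, 5]
12: 0x37 (blk 3, set 1) → L1-HIT  vc=[9, 5]
13: 0x55 (blk 5, set 1) → VC-HIT  vc=[9, 3]
14: 0x3b (blk 3, set 1) → VC-HIT  vc=[9, 5]

MISSES = 3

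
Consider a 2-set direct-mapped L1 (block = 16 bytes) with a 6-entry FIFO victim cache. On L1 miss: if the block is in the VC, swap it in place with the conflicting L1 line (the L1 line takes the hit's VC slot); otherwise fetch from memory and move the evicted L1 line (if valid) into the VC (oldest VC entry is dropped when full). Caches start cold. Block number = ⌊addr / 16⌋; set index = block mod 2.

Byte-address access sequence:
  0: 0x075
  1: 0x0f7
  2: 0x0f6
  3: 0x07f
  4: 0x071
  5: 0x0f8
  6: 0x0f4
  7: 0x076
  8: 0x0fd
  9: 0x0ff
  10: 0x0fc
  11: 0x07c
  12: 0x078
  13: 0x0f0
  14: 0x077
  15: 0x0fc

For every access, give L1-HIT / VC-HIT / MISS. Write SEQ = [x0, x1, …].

SEQ = [MISS, MISS, L1-HIT, VC-HIT, L1-HIT, VC-HIT, L1-HIT, VC-HIT, VC-HIT, L1-HIT, L1-HIT, VC-HIT, L1-HIT, VC-HIT, VC-HIT, VC-HIT]

  [0] addr=0x75 blk=7 s=1: MISS | VC []
  [1] addr=0xf7 blk=15 s=1: MISS | VC [7]
  [2] addr=0xf6 blk=15 s=1: L1-HIT | VC [7]
  [3] addr=0x7f blk=7 s=1: VC-HIT | VC [15]
  [4] addr=0x71 blk=7 s=1: L1-HIT | VC [15]
  [5] addr=0xf8 blk=15 s=1: VC-HIT | VC [7]
  [6] addr=0xf4 blk=15 s=1: L1-HIT | VC [7]
  [7] addr=0x76 blk=7 s=1: VC-HIT | VC [15]
  [8] addr=0xfd blk=15 s=1: VC-HIT | VC [7]
  [9] addr=0xff blk=15 s=1: L1-HIT | VC [7]
  [10] addr=0xfc blk=15 s=1: L1-HIT | VC [7]
  [11] addr=0x7c blk=7 s=1: VC-HIT | VC [15]
  [12] addr=0x78 blk=7 s=1: L1-HIT | VC [15]
  [13] addr=0xf0 blk=15 s=1: VC-HIT | VC [7]
  [14] addr=0x77 blk=7 s=1: VC-HIT | VC [15]
  [15] addr=0xfc blk=15 s=1: VC-HIT | VC [7]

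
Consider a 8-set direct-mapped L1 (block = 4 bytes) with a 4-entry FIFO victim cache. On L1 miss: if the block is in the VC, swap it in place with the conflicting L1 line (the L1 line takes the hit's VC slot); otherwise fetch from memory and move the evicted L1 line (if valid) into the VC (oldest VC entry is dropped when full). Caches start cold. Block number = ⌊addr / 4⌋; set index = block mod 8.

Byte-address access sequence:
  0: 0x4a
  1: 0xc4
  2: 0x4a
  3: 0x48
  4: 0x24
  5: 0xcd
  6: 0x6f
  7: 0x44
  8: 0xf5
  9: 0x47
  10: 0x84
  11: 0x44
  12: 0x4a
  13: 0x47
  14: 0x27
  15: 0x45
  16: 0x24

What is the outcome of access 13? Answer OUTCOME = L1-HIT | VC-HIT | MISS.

0: 0x4a (blk 18, set 2) → MISS  vc=[]
1: 0xc4 (blk 49, set 1) → MISS  vc=[]
2: 0x4a (blk 18, set 2) → L1-HIT  vc=[]
3: 0x48 (blk 18, set 2) → L1-HIT  vc=[]
4: 0x24 (blk 9, set 1) → MISS  vc=[49]
5: 0xcd (blk 51, set 3) → MISS  vc=[49]
6: 0x6f (blk 27, set 3) → MISS  vc=[49, 51]
7: 0x44 (blk 17, set 1) → MISS  vc=[49, 51, 9]
8: 0xf5 (blk 61, set 5) → MISS  vc=[49, 51, 9]
9: 0x47 (blk 17, set 1) → L1-HIT  vc=[49, 51, 9]
10: 0x84 (blk 33, set 1) → MISS  vc=[49, 51, 9, 17]
11: 0x44 (blk 17, set 1) → VC-HIT  vc=[49, 51, 9, 33]
12: 0x4a (blk 18, set 2) → L1-HIT  vc=[49, 51, 9, 33]
13: 0x47 (blk 17, set 1) → L1-HIT  vc=[49, 51, 9, 33]
14: 0x27 (blk 9, set 1) → VC-HIT  vc=[49, 51, 17, 33]
15: 0x45 (blk 17, set 1) → VC-HIT  vc=[49, 51, 9, 33]
16: 0x24 (blk 9, set 1) → VC-HIT  vc=[49, 51, 17, 33]

OUTCOME = L1-HIT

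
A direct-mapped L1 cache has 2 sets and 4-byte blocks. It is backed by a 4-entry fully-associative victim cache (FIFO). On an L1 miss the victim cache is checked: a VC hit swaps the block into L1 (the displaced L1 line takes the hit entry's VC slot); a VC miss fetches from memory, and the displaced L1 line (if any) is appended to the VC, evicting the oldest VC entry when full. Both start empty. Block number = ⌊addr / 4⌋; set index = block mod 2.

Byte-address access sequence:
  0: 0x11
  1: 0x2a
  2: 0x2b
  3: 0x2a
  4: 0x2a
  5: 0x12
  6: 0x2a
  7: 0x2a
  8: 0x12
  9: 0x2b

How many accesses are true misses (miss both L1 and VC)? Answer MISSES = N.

MISSES = 2

  [0] addr=0x11 blk=4 s=0: MISS | VC []
  [1] addr=0x2a blk=10 s=0: MISS | VC [4]
  [2] addr=0x2b blk=10 s=0: L1-HIT | VC [4]
  [3] addr=0x2a blk=10 s=0: L1-HIT | VC [4]
  [4] addr=0x2a blk=10 s=0: L1-HIT | VC [4]
  [5] addr=0x12 blk=4 s=0: VC-HIT | VC [10]
  [6] addr=0x2a blk=10 s=0: VC-HIT | VC [4]
  [7] addr=0x2a blk=10 s=0: L1-HIT | VC [4]
  [8] addr=0x12 blk=4 s=0: VC-HIT | VC [10]
  [9] addr=0x2b blk=10 s=0: VC-HIT | VC [4]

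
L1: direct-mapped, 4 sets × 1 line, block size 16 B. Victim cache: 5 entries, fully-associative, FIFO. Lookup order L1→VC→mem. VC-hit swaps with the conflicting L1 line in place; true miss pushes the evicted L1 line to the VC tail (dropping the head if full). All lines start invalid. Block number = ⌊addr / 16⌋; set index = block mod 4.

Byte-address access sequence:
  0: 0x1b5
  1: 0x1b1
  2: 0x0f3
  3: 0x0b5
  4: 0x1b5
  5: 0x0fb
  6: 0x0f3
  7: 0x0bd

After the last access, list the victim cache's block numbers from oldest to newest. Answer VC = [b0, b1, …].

VC = [15, 27]

#0 0x1b5→b27/s3 MISS; vc=[]
#1 0x1b1→b27/s3 L1-HIT; vc=[]
#2 0xf3→b15/s3 MISS; vc=[27]
#3 0xb5→b11/s3 MISS; vc=[27,15]
#4 0x1b5→b27/s3 VC-HIT; vc=[11,15]
#5 0xfb→b15/s3 VC-HIT; vc=[11,27]
#6 0xf3→b15/s3 L1-HIT; vc=[11,27]
#7 0xbd→b11/s3 VC-HIT; vc=[15,27]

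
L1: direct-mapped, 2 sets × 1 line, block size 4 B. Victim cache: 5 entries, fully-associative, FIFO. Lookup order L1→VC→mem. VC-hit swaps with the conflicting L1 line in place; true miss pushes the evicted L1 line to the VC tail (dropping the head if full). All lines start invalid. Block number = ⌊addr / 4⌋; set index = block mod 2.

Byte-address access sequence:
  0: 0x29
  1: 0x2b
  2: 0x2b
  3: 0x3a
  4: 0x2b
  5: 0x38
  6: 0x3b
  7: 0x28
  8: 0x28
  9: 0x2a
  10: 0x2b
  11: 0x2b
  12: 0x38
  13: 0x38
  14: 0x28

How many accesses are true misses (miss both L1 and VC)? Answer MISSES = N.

MISSES = 2

0: 0x29 (blk 10, set 0) → MISS  vc=[]
1: 0x2b (blk 10, set 0) → L1-HIT  vc=[]
2: 0x2b (blk 10, set 0) → L1-HIT  vc=[]
3: 0x3a (blk 14, set 0) → MISS  vc=[10]
4: 0x2b (blk 10, set 0) → VC-HIT  vc=[14]
5: 0x38 (blk 14, set 0) → VC-HIT  vc=[10]
6: 0x3b (blk 14, set 0) → L1-HIT  vc=[10]
7: 0x28 (blk 10, set 0) → VC-HIT  vc=[14]
8: 0x28 (blk 10, set 0) → L1-HIT  vc=[14]
9: 0x2a (blk 10, set 0) → L1-HIT  vc=[14]
10: 0x2b (blk 10, set 0) → L1-HIT  vc=[14]
11: 0x2b (blk 10, set 0) → L1-HIT  vc=[14]
12: 0x38 (blk 14, set 0) → VC-HIT  vc=[10]
13: 0x38 (blk 14, set 0) → L1-HIT  vc=[10]
14: 0x28 (blk 10, set 0) → VC-HIT  vc=[14]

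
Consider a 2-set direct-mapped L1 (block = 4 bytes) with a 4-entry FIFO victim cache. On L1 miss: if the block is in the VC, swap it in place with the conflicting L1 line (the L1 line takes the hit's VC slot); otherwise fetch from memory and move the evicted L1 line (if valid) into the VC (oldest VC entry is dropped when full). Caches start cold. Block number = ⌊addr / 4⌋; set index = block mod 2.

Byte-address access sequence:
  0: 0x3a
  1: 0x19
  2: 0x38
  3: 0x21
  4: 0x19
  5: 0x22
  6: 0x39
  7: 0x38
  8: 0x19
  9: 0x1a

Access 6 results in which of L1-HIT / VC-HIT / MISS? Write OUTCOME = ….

OUTCOME = VC-HIT

0: 0x3a (blk 14, set 0) → MISS  vc=[]
1: 0x19 (blk 6, set 0) → MISS  vc=[14]
2: 0x38 (blk 14, set 0) → VC-HIT  vc=[6]
3: 0x21 (blk 8, set 0) → MISS  vc=[6, 14]
4: 0x19 (blk 6, set 0) → VC-HIT  vc=[8, 14]
5: 0x22 (blk 8, set 0) → VC-HIT  vc=[6, 14]
6: 0x39 (blk 14, set 0) → VC-HIT  vc=[6, 8]
7: 0x38 (blk 14, set 0) → L1-HIT  vc=[6, 8]
8: 0x19 (blk 6, set 0) → VC-HIT  vc=[14, 8]
9: 0x1a (blk 6, set 0) → L1-HIT  vc=[14, 8]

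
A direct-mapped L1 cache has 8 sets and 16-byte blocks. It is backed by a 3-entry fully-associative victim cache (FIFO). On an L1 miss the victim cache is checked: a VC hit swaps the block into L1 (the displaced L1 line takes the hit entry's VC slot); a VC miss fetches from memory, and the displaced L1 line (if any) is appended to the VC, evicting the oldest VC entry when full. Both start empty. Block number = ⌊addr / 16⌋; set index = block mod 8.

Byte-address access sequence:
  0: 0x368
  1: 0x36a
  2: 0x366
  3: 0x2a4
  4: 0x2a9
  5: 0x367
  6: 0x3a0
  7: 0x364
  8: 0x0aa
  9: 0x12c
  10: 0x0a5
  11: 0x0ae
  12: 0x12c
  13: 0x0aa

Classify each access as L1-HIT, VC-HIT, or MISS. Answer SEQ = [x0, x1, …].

SEQ = [MISS, L1-HIT, L1-HIT, MISS, L1-HIT, L1-HIT, MISS, L1-HIT, MISS, MISS, VC-HIT, L1-HIT, VC-HIT, VC-HIT]

  [0] addr=0x368 blk=54 s=6: MISS | VC []
  [1] addr=0x36a blk=54 s=6: L1-HIT | VC []
  [2] addr=0x366 blk=54 s=6: L1-HIT | VC []
  [3] addr=0x2a4 blk=42 s=2: MISS | VC []
  [4] addr=0x2a9 blk=42 s=2: L1-HIT | VC []
  [5] addr=0x367 blk=54 s=6: L1-HIT | VC []
  [6] addr=0x3a0 blk=58 s=2: MISS | VC [42]
  [7] addr=0x364 blk=54 s=6: L1-HIT | VC [42]
  [8] addr=0xaa blk=10 s=2: MISS | VC [42, 58]
  [9] addr=0x12c blk=18 s=2: MISS | VC [42, 58, 10]
  [10] addr=0xa5 blk=10 s=2: VC-HIT | VC [42, 58, 18]
  [11] addr=0xae blk=10 s=2: L1-HIT | VC [42, 58, 18]
  [12] addr=0x12c blk=18 s=2: VC-HIT | VC [42, 58, 10]
  [13] addr=0xaa blk=10 s=2: VC-HIT | VC [42, 58, 18]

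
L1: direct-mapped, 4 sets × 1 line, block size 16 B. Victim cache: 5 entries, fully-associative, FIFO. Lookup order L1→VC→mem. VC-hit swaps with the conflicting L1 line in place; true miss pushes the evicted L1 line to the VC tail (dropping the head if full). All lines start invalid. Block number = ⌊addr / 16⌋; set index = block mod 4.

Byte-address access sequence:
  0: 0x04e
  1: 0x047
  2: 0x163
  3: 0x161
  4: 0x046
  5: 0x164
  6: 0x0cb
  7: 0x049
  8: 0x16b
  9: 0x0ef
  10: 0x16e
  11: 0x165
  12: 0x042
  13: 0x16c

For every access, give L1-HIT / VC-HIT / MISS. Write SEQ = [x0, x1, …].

#0 0x4e→b4/s0 MISS; vc=[]
#1 0x47→b4/s0 L1-HIT; vc=[]
#2 0x163→b22/s2 MISS; vc=[]
#3 0x161→b22/s2 L1-HIT; vc=[]
#4 0x46→b4/s0 L1-HIT; vc=[]
#5 0x164→b22/s2 L1-HIT; vc=[]
#6 0xcb→b12/s0 MISS; vc=[4]
#7 0x49→b4/s0 VC-HIT; vc=[12]
#8 0x16b→b22/s2 L1-HIT; vc=[12]
#9 0xef→b14/s2 MISS; vc=[12,22]
#10 0x16e→b22/s2 VC-HIT; vc=[12,14]
#11 0x165→b22/s2 L1-HIT; vc=[12,14]
#12 0x42→b4/s0 L1-HIT; vc=[12,14]
#13 0x16c→b22/s2 L1-HIT; vc=[12,14]

SEQ = [MISS, L1-HIT, MISS, L1-HIT, L1-HIT, L1-HIT, MISS, VC-HIT, L1-HIT, MISS, VC-HIT, L1-HIT, L1-HIT, L1-HIT]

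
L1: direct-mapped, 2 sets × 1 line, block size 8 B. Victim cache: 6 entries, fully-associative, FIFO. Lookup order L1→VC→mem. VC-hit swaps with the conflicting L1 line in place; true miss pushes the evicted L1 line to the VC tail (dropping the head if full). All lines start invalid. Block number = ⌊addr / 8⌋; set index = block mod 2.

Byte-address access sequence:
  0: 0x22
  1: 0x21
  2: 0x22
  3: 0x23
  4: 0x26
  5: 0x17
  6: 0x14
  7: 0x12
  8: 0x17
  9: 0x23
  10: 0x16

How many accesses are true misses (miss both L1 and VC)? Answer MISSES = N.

0: 0x22 (blk 4, set 0) → MISS  vc=[]
1: 0x21 (blk 4, set 0) → L1-HIT  vc=[]
2: 0x22 (blk 4, set 0) → L1-HIT  vc=[]
3: 0x23 (blk 4, set 0) → L1-HIT  vc=[]
4: 0x26 (blk 4, set 0) → L1-HIT  vc=[]
5: 0x17 (blk 2, set 0) → MISS  vc=[4]
6: 0x14 (blk 2, set 0) → L1-HIT  vc=[4]
7: 0x12 (blk 2, set 0) → L1-HIT  vc=[4]
8: 0x17 (blk 2, set 0) → L1-HIT  vc=[4]
9: 0x23 (blk 4, set 0) → VC-HIT  vc=[2]
10: 0x16 (blk 2, set 0) → VC-HIT  vc=[4]

MISSES = 2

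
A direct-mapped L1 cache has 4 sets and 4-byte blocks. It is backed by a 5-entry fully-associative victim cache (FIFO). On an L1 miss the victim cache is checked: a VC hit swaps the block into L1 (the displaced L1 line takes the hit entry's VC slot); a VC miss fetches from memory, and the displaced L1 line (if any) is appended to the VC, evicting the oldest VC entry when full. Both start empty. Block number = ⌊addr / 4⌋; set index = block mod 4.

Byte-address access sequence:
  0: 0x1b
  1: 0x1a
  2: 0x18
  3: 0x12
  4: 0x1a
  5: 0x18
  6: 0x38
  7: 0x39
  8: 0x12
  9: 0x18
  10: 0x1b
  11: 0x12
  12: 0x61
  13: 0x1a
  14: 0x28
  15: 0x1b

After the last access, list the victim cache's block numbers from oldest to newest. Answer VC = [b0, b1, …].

VC = [14, 4, 10]

  [0] addr=0x1b blk=6 s=2: MISS | VC []
  [1] addr=0x1a blk=6 s=2: L1-HIT | VC []
  [2] addr=0x18 blk=6 s=2: L1-HIT | VC []
  [3] addr=0x12 blk=4 s=0: MISS | VC []
  [4] addr=0x1a blk=6 s=2: L1-HIT | VC []
  [5] addr=0x18 blk=6 s=2: L1-HIT | VC []
  [6] addr=0x38 blk=14 s=2: MISS | VC [6]
  [7] addr=0x39 blk=14 s=2: L1-HIT | VC [6]
  [8] addr=0x12 blk=4 s=0: L1-HIT | VC [6]
  [9] addr=0x18 blk=6 s=2: VC-HIT | VC [14]
  [10] addr=0x1b blk=6 s=2: L1-HIT | VC [14]
  [11] addr=0x12 blk=4 s=0: L1-HIT | VC [14]
  [12] addr=0x61 blk=24 s=0: MISS | VC [14, 4]
  [13] addr=0x1a blk=6 s=2: L1-HIT | VC [14, 4]
  [14] addr=0x28 blk=10 s=2: MISS | VC [14, 4, 6]
  [15] addr=0x1b blk=6 s=2: VC-HIT | VC [14, 4, 10]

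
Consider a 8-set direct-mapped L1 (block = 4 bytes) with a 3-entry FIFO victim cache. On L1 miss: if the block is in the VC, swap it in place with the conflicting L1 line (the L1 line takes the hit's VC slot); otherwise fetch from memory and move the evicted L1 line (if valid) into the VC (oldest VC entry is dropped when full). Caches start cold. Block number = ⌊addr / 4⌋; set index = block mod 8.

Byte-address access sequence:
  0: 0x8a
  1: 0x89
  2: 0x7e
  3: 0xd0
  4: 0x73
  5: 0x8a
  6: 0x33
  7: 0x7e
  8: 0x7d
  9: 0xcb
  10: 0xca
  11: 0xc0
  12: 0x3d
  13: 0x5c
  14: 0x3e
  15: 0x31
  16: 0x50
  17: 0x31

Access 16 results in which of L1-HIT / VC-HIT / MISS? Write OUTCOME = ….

OUTCOME = MISS

0: 0x8a (blk 34, set 2) → MISS  vc=[]
1: 0x89 (blk 34, set 2) → L1-HIT  vc=[]
2: 0x7e (blk 31, set 7) → MISS  vc=[]
3: 0xd0 (blk 52, set 4) → MISS  vc=[]
4: 0x73 (blk 28, set 4) → MISS  vc=[52]
5: 0x8a (blk 34, set 2) → L1-HIT  vc=[52]
6: 0x33 (blk 12, set 4) → MISS  vc=[52, 28]
7: 0x7e (blk 31, set 7) → L1-HIT  vc=[52, 28]
8: 0x7d (blk 31, set 7) → L1-HIT  vc=[52, 28]
9: 0xcb (blk 50, set 2) → MISS  vc=[52, 28, 34]
10: 0xca (blk 50, set 2) → L1-HIT  vc=[52, 28, 34]
11: 0xc0 (blk 48, set 0) → MISS  vc=[52, 28, 34]
12: 0x3d (blk 15, set 7) → MISS  vc=[28, 34, 31]
13: 0x5c (blk 23, set 7) → MISS  vc=[34, 31, 15]
14: 0x3e (blk 15, set 7) → VC-HIT  vc=[34, 31, 23]
15: 0x31 (blk 12, set 4) → L1-HIT  vc=[34, 31, 23]
16: 0x50 (blk 20, set 4) → MISS  vc=[31, 23, 12]
17: 0x31 (blk 12, set 4) → VC-HIT  vc=[31, 23, 20]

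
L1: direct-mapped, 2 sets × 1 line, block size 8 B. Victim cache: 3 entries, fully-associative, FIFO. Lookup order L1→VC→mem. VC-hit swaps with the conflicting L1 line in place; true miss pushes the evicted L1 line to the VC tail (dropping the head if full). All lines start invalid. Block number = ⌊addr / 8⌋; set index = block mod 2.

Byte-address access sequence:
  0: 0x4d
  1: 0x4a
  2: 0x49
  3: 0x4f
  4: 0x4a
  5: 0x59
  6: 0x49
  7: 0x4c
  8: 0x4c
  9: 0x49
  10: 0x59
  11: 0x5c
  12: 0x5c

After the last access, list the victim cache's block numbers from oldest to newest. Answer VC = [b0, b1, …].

0: 0x4d (blk 9, set 1) → MISS  vc=[]
1: 0x4a (blk 9, set 1) → L1-HIT  vc=[]
2: 0x49 (blk 9, set 1) → L1-HIT  vc=[]
3: 0x4f (blk 9, set 1) → L1-HIT  vc=[]
4: 0x4a (blk 9, set 1) → L1-HIT  vc=[]
5: 0x59 (blk 11, set 1) → MISS  vc=[9]
6: 0x49 (blk 9, set 1) → VC-HIT  vc=[11]
7: 0x4c (blk 9, set 1) → L1-HIT  vc=[11]
8: 0x4c (blk 9, set 1) → L1-HIT  vc=[11]
9: 0x49 (blk 9, set 1) → L1-HIT  vc=[11]
10: 0x59 (blk 11, set 1) → VC-HIT  vc=[9]
11: 0x5c (blk 11, set 1) → L1-HIT  vc=[9]
12: 0x5c (blk 11, set 1) → L1-HIT  vc=[9]

VC = [9]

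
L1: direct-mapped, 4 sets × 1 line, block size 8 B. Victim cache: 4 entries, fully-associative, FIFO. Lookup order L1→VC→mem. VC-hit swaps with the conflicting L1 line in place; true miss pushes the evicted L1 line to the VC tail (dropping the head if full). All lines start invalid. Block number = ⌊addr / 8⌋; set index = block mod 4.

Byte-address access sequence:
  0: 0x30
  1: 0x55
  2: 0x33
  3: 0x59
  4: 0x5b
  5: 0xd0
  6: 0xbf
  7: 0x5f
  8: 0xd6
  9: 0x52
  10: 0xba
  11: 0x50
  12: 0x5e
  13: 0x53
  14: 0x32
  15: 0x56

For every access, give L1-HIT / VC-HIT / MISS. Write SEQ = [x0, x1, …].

SEQ = [MISS, MISS, VC-HIT, MISS, L1-HIT, MISS, MISS, VC-HIT, L1-HIT, VC-HIT, VC-HIT, L1-HIT, VC-HIT, L1-HIT, VC-HIT, VC-HIT]

0: 0x30 (blk 6, set 2) → MISS  vc=[]
1: 0x55 (blk 10, set 2) → MISS  vc=[6]
2: 0x33 (blk 6, set 2) → VC-HIT  vc=[10]
3: 0x59 (blk 11, set 3) → MISS  vc=[10]
4: 0x5b (blk 11, set 3) → L1-HIT  vc=[10]
5: 0xd0 (blk 26, set 2) → MISS  vc=[10, 6]
6: 0xbf (blk 23, set 3) → MISS  vc=[10, 6, 11]
7: 0x5f (blk 11, set 3) → VC-HIT  vc=[10, 6, 23]
8: 0xd6 (blk 26, set 2) → L1-HIT  vc=[10, 6, 23]
9: 0x52 (blk 10, set 2) → VC-HIT  vc=[26, 6, 23]
10: 0xba (blk 23, set 3) → VC-HIT  vc=[26, 6, 11]
11: 0x50 (blk 10, set 2) → L1-HIT  vc=[26, 6, 11]
12: 0x5e (blk 11, set 3) → VC-HIT  vc=[26, 6, 23]
13: 0x53 (blk 10, set 2) → L1-HIT  vc=[26, 6, 23]
14: 0x32 (blk 6, set 2) → VC-HIT  vc=[26, 10, 23]
15: 0x56 (blk 10, set 2) → VC-HIT  vc=[26, 6, 23]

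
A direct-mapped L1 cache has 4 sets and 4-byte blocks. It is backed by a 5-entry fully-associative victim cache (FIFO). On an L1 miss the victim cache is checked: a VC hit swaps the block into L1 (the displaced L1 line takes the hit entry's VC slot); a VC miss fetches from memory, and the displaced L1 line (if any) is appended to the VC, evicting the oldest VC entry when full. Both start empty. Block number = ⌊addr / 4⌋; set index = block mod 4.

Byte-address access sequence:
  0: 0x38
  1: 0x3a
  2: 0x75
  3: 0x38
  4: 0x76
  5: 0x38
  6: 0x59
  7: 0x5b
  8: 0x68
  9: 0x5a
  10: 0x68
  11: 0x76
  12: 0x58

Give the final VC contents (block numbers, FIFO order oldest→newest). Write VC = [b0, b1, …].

VC = [14, 26]

  [0] addr=0x38 blk=14 s=2: MISS | VC []
  [1] addr=0x3a blk=14 s=2: L1-HIT | VC []
  [2] addr=0x75 blk=29 s=1: MISS | VC []
  [3] addr=0x38 blk=14 s=2: L1-HIT | VC []
  [4] addr=0x76 blk=29 s=1: L1-HIT | VC []
  [5] addr=0x38 blk=14 s=2: L1-HIT | VC []
  [6] addr=0x59 blk=22 s=2: MISS | VC [14]
  [7] addr=0x5b blk=22 s=2: L1-HIT | VC [14]
  [8] addr=0x68 blk=26 s=2: MISS | VC [14, 22]
  [9] addr=0x5a blk=22 s=2: VC-HIT | VC [14, 26]
  [10] addr=0x68 blk=26 s=2: VC-HIT | VC [14, 22]
  [11] addr=0x76 blk=29 s=1: L1-HIT | VC [14, 22]
  [12] addr=0x58 blk=22 s=2: VC-HIT | VC [14, 26]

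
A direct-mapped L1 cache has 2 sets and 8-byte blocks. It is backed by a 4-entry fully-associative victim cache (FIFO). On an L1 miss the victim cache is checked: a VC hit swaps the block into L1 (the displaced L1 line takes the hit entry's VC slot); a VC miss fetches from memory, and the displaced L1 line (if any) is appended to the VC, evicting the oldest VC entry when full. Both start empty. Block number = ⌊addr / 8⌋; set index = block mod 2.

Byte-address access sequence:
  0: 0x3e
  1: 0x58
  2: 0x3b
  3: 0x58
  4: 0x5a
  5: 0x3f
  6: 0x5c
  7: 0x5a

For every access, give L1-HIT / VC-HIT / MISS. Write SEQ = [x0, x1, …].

  [0] addr=0x3e blk=7 s=1: MISS | VC []
  [1] addr=0x58 blk=11 s=1: MISS | VC [7]
  [2] addr=0x3b blk=7 s=1: VC-HIT | VC [11]
  [3] addr=0x58 blk=11 s=1: VC-HIT | VC [7]
  [4] addr=0x5a blk=11 s=1: L1-HIT | VC [7]
  [5] addr=0x3f blk=7 s=1: VC-HIT | VC [11]
  [6] addr=0x5c blk=11 s=1: VC-HIT | VC [7]
  [7] addr=0x5a blk=11 s=1: L1-HIT | VC [7]

SEQ = [MISS, MISS, VC-HIT, VC-HIT, L1-HIT, VC-HIT, VC-HIT, L1-HIT]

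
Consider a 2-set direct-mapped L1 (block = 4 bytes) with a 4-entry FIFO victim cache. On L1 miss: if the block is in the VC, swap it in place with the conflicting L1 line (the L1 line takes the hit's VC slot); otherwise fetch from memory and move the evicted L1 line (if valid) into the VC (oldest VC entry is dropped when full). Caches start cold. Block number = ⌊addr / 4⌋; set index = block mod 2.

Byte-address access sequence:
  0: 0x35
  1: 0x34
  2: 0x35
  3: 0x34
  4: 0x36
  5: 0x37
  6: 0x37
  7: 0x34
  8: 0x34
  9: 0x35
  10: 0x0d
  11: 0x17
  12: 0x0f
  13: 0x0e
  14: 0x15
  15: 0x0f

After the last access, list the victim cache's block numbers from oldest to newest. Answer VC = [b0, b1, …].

0: 0x35 (blk 13, set 1) → MISS  vc=[]
1: 0x34 (blk 13, set 1) → L1-HIT  vc=[]
2: 0x35 (blk 13, set 1) → L1-HIT  vc=[]
3: 0x34 (blk 13, set 1) → L1-HIT  vc=[]
4: 0x36 (blk 13, set 1) → L1-HIT  vc=[]
5: 0x37 (blk 13, set 1) → L1-HIT  vc=[]
6: 0x37 (blk 13, set 1) → L1-HIT  vc=[]
7: 0x34 (blk 13, set 1) → L1-HIT  vc=[]
8: 0x34 (blk 13, set 1) → L1-HIT  vc=[]
9: 0x35 (blk 13, set 1) → L1-HIT  vc=[]
10: 0xd (blk 3, set 1) → MISS  vc=[13]
11: 0x17 (blk 5, set 1) → MISS  vc=[13, 3]
12: 0xf (blk 3, set 1) → VC-HIT  vc=[13, 5]
13: 0xe (blk 3, set 1) → L1-HIT  vc=[13, 5]
14: 0x15 (blk 5, set 1) → VC-HIT  vc=[13, 3]
15: 0xf (blk 3, set 1) → VC-HIT  vc=[13, 5]

VC = [13, 5]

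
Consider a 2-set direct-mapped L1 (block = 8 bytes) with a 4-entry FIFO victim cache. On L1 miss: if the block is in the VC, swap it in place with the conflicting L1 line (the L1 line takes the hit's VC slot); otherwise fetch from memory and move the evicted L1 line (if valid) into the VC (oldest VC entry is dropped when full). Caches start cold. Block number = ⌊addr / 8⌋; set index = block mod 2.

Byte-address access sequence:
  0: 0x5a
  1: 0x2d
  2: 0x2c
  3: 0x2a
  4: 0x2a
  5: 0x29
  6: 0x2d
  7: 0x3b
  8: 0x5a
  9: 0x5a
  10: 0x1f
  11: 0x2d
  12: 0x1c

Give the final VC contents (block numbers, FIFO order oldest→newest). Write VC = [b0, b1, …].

#0 0x5a→b11/s1 MISS; vc=[]
#1 0x2d→b5/s1 MISS; vc=[11]
#2 0x2c→b5/s1 L1-HIT; vc=[11]
#3 0x2a→b5/s1 L1-HIT; vc=[11]
#4 0x2a→b5/s1 L1-HIT; vc=[11]
#5 0x29→b5/s1 L1-HIT; vc=[11]
#6 0x2d→b5/s1 L1-HIT; vc=[11]
#7 0x3b→b7/s1 MISS; vc=[11,5]
#8 0x5a→b11/s1 VC-HIT; vc=[7,5]
#9 0x5a→b11/s1 L1-HIT; vc=[7,5]
#10 0x1f→b3/s1 MISS; vc=[7,5,11]
#11 0x2d→b5/s1 VC-HIT; vc=[7,3,11]
#12 0x1c→b3/s1 VC-HIT; vc=[7,5,11]

VC = [7, 5, 11]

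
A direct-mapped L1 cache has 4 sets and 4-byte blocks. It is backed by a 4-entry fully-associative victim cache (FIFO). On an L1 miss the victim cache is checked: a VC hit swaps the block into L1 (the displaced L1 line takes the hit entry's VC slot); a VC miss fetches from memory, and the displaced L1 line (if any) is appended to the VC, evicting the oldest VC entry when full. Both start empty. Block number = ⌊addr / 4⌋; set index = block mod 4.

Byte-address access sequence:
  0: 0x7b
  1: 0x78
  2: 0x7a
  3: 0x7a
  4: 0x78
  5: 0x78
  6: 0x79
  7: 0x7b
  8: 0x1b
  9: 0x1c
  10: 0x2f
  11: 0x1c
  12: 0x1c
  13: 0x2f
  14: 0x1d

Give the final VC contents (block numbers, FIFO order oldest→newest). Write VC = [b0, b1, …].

#0 0x7b→b30/s2 MISS; vc=[]
#1 0x78→b30/s2 L1-HIT; vc=[]
#2 0x7a→b30/s2 L1-HIT; vc=[]
#3 0x7a→b30/s2 L1-HIT; vc=[]
#4 0x78→b30/s2 L1-HIT; vc=[]
#5 0x78→b30/s2 L1-HIT; vc=[]
#6 0x79→b30/s2 L1-HIT; vc=[]
#7 0x7b→b30/s2 L1-HIT; vc=[]
#8 0x1b→b6/s2 MISS; vc=[30]
#9 0x1c→b7/s3 MISS; vc=[30]
#10 0x2f→b11/s3 MISS; vc=[30,7]
#11 0x1c→b7/s3 VC-HIT; vc=[30,11]
#12 0x1c→b7/s3 L1-HIT; vc=[30,11]
#13 0x2f→b11/s3 VC-HIT; vc=[30,7]
#14 0x1d→b7/s3 VC-HIT; vc=[30,11]

VC = [30, 11]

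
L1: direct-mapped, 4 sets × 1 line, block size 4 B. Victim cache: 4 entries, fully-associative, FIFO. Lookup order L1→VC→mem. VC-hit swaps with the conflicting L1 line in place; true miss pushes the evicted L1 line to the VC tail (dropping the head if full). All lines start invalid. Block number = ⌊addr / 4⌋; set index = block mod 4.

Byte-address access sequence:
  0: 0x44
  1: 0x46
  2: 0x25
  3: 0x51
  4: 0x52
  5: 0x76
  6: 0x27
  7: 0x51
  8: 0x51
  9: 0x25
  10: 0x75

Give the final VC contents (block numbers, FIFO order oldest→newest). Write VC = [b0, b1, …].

VC = [17, 9]

#0 0x44→b17/s1 MISS; vc=[]
#1 0x46→b17/s1 L1-HIT; vc=[]
#2 0x25→b9/s1 MISS; vc=[17]
#3 0x51→b20/s0 MISS; vc=[17]
#4 0x52→b20/s0 L1-HIT; vc=[17]
#5 0x76→b29/s1 MISS; vc=[17,9]
#6 0x27→b9/s1 VC-HIT; vc=[17,29]
#7 0x51→b20/s0 L1-HIT; vc=[17,29]
#8 0x51→b20/s0 L1-HIT; vc=[17,29]
#9 0x25→b9/s1 L1-HIT; vc=[17,29]
#10 0x75→b29/s1 VC-HIT; vc=[17,9]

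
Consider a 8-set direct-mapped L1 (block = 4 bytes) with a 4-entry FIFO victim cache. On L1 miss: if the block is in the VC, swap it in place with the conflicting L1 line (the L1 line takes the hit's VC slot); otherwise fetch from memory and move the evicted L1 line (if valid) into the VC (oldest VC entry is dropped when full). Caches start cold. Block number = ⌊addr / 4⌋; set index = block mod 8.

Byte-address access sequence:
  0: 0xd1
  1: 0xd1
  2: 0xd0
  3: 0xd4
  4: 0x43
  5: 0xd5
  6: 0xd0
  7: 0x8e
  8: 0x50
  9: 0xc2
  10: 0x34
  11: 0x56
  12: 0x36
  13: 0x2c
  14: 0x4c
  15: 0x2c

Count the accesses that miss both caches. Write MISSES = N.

#0 0xd1→b52/s4 MISS; vc=[]
#1 0xd1→b52/s4 L1-HIT; vc=[]
#2 0xd0→b52/s4 L1-HIT; vc=[]
#3 0xd4→b53/s5 MISS; vc=[]
#4 0x43→b16/s0 MISS; vc=[]
#5 0xd5→b53/s5 L1-HIT; vc=[]
#6 0xd0→b52/s4 L1-HIT; vc=[]
#7 0x8e→b35/s3 MISS; vc=[]
#8 0x50→b20/s4 MISS; vc=[52]
#9 0xc2→b48/s0 MISS; vc=[52,16]
#10 0x34→b13/s5 MISS; vc=[52,16,53]
#11 0x56→b21/s5 MISS; vc=[52,16,53,13]
#12 0x36→b13/s5 VC-HIT; vc=[52,16,53,21]
#13 0x2c→b11/s3 MISS; vc=[16,53,21,35]
#14 0x4c→b19/s3 MISS; vc=[53,21,35,11]
#15 0x2c→b11/s3 VC-HIT; vc=[53,21,35,19]

MISSES = 10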